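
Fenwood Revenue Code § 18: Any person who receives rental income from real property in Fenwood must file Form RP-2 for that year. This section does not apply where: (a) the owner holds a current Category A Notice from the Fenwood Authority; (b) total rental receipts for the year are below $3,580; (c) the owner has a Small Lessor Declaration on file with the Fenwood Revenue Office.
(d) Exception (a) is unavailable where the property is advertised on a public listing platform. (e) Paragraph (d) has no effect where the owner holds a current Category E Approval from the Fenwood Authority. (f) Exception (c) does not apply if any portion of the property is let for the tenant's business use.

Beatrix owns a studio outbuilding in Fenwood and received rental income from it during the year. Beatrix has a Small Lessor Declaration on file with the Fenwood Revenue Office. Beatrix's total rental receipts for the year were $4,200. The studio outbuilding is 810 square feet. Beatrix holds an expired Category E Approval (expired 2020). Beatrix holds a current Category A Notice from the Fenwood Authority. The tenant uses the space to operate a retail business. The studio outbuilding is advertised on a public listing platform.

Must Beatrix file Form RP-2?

Exception (a): a current Category A Notice is held — every condition holds. But: (d) applies — the property is publicly advertised. (e) is not engaged (no current Category E Approval is held), so (d) stands. (a) is therefore removed.
Exception (b) does not apply: total rental receipts for the year are $4,200, not below $3,580.
Exception (c)'s conditions are all satisfied: a Small Lessor Declaration is on file. But: (f) is triggered — the space is let for business use. So (c) is unavailable.
No exception is made out. Beatrix falls within the general rule.

Yes — Beatrix must file Form RP-2.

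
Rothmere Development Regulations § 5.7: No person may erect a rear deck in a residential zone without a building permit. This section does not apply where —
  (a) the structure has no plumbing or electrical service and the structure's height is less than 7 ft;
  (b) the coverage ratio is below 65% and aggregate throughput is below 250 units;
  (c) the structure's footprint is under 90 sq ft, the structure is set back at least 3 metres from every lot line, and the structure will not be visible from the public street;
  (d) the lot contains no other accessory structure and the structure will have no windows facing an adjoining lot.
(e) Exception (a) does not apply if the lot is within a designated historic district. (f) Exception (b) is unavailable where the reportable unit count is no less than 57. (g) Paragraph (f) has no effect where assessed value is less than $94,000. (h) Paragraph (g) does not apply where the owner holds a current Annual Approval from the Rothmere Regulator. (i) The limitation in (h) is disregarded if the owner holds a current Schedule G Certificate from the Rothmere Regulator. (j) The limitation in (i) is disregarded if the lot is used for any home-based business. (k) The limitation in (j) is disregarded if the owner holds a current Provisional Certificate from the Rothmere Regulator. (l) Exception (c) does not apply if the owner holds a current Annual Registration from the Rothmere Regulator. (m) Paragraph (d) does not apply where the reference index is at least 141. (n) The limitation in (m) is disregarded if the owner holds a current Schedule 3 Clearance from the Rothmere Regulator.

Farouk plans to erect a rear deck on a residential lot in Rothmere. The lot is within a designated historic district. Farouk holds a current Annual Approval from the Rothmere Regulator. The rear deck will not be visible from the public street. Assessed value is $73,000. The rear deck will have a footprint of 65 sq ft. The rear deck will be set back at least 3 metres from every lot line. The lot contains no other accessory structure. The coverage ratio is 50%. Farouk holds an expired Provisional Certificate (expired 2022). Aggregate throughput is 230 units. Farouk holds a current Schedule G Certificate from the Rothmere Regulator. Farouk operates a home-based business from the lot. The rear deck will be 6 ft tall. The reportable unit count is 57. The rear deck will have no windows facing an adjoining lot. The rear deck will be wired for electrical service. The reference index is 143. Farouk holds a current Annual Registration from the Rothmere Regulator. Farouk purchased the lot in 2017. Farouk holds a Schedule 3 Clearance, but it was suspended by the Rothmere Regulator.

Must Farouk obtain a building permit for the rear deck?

Yes — Farouk must obtain a building permit.

Exception (a) requires that the structure has no plumbing or electrical service; but electrical service is planned, so (a) is unavailable.
All of (b)'s requirements are met (the coverage ratio is 50%, below the 65% limit; aggregate throughput is 230 units, below the 250 units limit). But: (f) applies — the reportable unit count is 57, meeting the 57 threshold. (g) applies (assessed value is $73,000, less than the $94,000 limit), but is set aside by (h): (h) is triggered — a current Annual Approval is held. (i) applies (a current Schedule G Certificate is held), but yields to (j): (j) operates — a home-based business operates on the lot. (k) is not triggered (there is no Provisional Certificate in force), so (j) stands. (b) is therefore removed.
All of (c)'s requirements are met (the structure's footprint is 65 sq ft, under the 90 sq ft limit; the setback is at least 3 m on every side; the structure will not be visible from the street). But applying paragraph (l): (l) operates against (c): a current Annual Registration is held. (c) is therefore removed.
Exception (d): the lot has no other accessory structure; no windows face an adjoining lot — every condition holds. But applying paragraphs (m)–(n): (m) operates against (d): the reference index is 143, meeting the 141 threshold. (n), which would lift (m), is inapplicable — there is no Schedule 3 Clearance in force. (d) is therefore removed.
Every exception is unavailable, so the rule governs.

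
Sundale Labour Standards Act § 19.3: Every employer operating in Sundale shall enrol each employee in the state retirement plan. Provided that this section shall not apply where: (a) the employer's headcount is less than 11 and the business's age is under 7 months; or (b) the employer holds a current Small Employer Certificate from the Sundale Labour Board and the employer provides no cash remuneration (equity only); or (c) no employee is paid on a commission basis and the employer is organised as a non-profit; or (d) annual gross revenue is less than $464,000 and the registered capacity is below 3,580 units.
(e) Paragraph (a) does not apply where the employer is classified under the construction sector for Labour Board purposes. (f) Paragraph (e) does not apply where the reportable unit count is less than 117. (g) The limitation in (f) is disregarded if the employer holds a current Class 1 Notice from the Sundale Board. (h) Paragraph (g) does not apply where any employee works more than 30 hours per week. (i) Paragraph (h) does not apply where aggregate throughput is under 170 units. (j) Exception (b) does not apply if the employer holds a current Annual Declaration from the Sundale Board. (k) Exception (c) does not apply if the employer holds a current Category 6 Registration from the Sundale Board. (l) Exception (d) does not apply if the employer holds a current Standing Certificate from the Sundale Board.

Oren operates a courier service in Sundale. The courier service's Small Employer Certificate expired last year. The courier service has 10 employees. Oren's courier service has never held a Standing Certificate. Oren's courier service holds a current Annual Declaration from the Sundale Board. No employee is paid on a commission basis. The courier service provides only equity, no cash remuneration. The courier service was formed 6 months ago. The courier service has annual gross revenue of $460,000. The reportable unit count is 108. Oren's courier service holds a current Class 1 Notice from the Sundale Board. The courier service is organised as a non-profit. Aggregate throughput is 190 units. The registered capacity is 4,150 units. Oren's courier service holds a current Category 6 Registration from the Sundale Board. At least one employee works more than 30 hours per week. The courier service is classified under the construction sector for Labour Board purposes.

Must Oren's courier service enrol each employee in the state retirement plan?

No — exception (a) applies; Oren's courier service is not required to enrol each employee in the state retirement plan.

Exception (a)'s conditions are all satisfied: the employer's headcount is 10, less than the 11 limit; the business's age is 6 months, under the 7 months limit. As to paragraphs (e)–(i): (e) applies (the courier service is classified under the construction sector), but is overridden by (f): (f) operates — the reportable unit count is 108, less than the 117 limit. (g) would limit (f) — a current Class 1 Notice is held — but (h) sets (g) aside: (h) operates — at least one employee exceeds 30 hours/week. (i) does not operate here (aggregate throughput is 190 units, not under 170 units), so (h) stands. Exception (a) stands.
Exception (b) does not apply: the Small Employer Certificate has expired.
All of (c)'s requirements are met (no employee is paid on commission; the employer is a non-profit). But: (k) is engaged — a current Category 6 Registration is held. Exception (c) does not apply.
Exception (d) requires that the registered capacity is below 3,580 units; but the registered capacity is 4,150 units, not below 3,580 units, so (d) is unavailable.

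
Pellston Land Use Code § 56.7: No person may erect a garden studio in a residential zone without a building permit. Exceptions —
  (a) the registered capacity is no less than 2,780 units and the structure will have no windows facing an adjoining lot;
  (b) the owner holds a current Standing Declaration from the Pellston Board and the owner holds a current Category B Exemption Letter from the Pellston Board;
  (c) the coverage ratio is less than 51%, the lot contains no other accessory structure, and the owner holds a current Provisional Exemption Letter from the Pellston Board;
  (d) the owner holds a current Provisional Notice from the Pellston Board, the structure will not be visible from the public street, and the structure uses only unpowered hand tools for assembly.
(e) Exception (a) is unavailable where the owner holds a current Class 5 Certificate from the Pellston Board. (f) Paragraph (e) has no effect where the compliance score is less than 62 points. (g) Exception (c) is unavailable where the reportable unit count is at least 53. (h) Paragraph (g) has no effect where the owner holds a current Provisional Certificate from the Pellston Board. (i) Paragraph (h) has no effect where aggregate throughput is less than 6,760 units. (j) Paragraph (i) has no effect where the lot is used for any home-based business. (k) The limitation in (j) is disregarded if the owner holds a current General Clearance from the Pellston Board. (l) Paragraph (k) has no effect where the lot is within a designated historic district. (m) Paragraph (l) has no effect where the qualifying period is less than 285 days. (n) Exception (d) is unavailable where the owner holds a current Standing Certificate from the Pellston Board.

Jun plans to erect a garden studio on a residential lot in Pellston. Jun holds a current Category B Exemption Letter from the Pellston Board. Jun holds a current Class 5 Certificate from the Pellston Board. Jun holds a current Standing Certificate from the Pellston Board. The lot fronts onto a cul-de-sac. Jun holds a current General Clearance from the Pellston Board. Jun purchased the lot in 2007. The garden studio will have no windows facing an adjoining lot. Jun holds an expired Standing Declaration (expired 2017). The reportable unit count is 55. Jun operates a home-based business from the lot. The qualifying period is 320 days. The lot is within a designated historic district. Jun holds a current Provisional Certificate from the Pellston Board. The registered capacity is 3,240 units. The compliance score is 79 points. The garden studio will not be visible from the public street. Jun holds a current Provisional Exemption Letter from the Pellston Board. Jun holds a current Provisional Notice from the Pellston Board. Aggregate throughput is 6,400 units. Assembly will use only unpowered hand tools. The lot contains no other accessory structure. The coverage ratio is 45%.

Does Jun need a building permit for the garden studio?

No — exception (c) applies; Jun does not need a building permit.

Exception (a) is satisfied on its face — the registered capacity is 3,240 units, meeting the 2,780 units threshold; no windows face an adjoining lot. But: (e) applies — a current Class 5 Certificate is held. (f) is inapplicable (the compliance score is 79 points, not less than 62 points), so (e) stands. (a) is therefore removed.
Exception (b) does not apply: the Standing Declaration is not current.
Exception (c) is satisfied on its face — the coverage ratio is 45%, less than the 51% limit; the lot has no other accessory structure; a current Provisional Exemption Letter is held. Under paragraphs (g)–(m): (g) applies (the reportable unit count is 55, meeting the 53 threshold), but is set aside by (h): (h) operates — a current Provisional Certificate is held. (i) would limit (h) — aggregate throughput is 6,400 units, less than the 6,760 units limit — but (j) sets (i) aside: (j) operates against (i): a home-based business operates on the lot. (k) would limit (j) — a current General Clearance is held — but (l) sets (k) aside: (l) operates against (k): the lot is in a historic district. (m), which would lift (l), is inapplicable — the qualifying period is 320 days, not less than 285 days. Exception (c) stands.
Exception (d)'s conditions are all satisfied: a current Provisional Notice is held; the structure will not be visible from the street; assembly uses only hand tools. But: (n) operates against (d): a current Standing Certificate is held. (d) is therefore removed.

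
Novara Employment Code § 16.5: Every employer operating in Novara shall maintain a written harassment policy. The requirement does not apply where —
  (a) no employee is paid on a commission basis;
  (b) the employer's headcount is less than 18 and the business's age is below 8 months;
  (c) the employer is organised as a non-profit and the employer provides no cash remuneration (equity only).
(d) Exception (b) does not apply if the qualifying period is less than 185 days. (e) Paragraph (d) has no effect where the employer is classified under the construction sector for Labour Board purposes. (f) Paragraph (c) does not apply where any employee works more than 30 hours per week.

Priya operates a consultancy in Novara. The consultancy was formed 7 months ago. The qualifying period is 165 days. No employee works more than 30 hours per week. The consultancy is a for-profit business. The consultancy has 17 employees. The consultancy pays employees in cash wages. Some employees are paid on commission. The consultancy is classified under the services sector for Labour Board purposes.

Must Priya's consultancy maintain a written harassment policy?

Exception (a) does not apply: some employees are paid on commission.
Exception (b)'s conditions are all satisfied: the employer's headcount is 17, less than the 18 limit; the business's age is 7 months, below the 8 months limit. But applying paragraphs (d)–(e): (d) operates against (b): the qualifying period is 165 days, less than the 185 days limit. (e), which would lift (d), is not engaged — the consultancy is classified under the services sector. Exception (b) does not apply.
Exception (c) fails — the employer is for-profit.
Every exception is unavailable, so the rule governs.

Yes — Priya's consultancy must maintain a written harassment policy.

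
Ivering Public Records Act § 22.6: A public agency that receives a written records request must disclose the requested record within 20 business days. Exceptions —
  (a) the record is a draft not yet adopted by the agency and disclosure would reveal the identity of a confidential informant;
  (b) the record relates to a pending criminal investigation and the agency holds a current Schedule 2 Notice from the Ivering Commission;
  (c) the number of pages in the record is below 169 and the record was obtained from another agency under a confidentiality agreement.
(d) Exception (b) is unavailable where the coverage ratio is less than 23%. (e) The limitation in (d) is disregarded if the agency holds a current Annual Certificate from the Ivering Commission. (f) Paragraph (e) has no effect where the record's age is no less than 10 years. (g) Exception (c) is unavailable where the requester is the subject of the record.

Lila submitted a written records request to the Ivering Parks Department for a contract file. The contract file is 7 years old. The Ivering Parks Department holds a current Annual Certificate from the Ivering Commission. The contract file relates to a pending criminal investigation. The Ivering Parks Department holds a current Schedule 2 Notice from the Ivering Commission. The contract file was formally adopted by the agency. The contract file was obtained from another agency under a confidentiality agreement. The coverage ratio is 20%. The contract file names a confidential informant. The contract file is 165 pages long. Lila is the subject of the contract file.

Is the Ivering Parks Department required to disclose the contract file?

Exception (a) requires that the record is a draft not yet adopted by the agency; but the contract file has been formally adopted, so (a) is unavailable.
Exception (b)'s conditions are all satisfied: the contract file relates to a pending investigation; a current Schedule 2 Notice is held. Considering the limiting provisions: (d) would limit (b) — the coverage ratio is 20%, less than the 23% limit — but (e) sets (d) aside: (e) operates against (d): a current Annual Certificate is held. (f), which would lift (e), is not triggered — the record's age is 7 years, short of 10 years. So (b) applies.
Exception (c)'s conditions are all satisfied: the number of pages in the record is 165, below the 169 limit; the contract file was obtained under a confidentiality agreement. But: (g) applies — Lila is the subject of the contract file. Exception (c) does not apply.

No — exception (b) applies; the Ivering Parks Department is not required to disclose the contract file.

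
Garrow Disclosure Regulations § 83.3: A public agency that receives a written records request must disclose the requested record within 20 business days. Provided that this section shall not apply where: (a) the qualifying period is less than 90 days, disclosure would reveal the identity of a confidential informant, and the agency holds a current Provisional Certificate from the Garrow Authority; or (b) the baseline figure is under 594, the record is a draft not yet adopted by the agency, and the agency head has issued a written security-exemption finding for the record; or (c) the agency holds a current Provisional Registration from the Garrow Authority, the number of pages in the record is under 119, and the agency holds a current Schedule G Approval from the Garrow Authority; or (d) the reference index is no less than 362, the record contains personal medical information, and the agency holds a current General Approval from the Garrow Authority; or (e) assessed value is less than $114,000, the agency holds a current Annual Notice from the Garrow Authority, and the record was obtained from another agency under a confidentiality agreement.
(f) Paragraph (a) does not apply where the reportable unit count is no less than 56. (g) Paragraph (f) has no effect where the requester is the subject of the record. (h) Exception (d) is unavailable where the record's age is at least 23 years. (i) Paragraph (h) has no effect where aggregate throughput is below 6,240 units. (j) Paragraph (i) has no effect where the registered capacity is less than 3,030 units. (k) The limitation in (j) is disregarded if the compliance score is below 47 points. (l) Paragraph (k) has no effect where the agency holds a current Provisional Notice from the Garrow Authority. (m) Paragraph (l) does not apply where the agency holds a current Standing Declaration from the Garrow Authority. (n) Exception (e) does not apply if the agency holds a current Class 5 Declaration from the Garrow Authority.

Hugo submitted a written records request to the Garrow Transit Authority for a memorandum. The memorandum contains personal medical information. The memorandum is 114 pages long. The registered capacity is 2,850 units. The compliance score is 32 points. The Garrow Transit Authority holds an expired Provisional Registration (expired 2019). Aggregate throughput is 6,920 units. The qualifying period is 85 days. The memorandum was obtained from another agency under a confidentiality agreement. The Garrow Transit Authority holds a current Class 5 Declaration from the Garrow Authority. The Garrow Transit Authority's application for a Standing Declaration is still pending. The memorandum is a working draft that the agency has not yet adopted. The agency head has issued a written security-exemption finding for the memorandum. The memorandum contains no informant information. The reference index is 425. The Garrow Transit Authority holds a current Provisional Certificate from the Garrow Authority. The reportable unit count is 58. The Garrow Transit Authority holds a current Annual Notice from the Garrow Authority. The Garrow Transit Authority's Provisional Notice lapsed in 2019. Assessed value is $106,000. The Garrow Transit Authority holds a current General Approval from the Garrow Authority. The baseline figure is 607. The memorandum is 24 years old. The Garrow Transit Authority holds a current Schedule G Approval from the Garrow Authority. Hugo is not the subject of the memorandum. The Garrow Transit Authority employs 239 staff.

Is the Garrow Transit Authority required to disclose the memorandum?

Yes — the Garrow Transit Authority must disclose the memorandum.

Exception (a) does not apply: the memorandum contains no informant information.
Exception (b) does not apply: the baseline figure is 607, not under 594.
Exception (c) does not apply: no current Provisional Registration is held.
Exception (d) is satisfied on its face — the reference index is 425, meeting the 362 threshold; the memorandum contains personal medical information; a current General Approval is held. Turning to paragraphs (h)–(m): (h) is triggered — the record's age is 24 years, meeting the 23 years threshold. (i) does not operate here (aggregate throughput is 6,920 units, not below 6,240 units), so (h) stands. So (d) is unavailable.
Exception (e) is satisfied on its face — assessed value is $106,000, less than the $114,000 limit; a current Annual Notice is held; the memorandum was obtained under a confidentiality agreement. Turning to paragraph (n): (n) operates against (e): a current Class 5 Declaration is held. So (e) is unavailable.
No exception displaces § 83.3.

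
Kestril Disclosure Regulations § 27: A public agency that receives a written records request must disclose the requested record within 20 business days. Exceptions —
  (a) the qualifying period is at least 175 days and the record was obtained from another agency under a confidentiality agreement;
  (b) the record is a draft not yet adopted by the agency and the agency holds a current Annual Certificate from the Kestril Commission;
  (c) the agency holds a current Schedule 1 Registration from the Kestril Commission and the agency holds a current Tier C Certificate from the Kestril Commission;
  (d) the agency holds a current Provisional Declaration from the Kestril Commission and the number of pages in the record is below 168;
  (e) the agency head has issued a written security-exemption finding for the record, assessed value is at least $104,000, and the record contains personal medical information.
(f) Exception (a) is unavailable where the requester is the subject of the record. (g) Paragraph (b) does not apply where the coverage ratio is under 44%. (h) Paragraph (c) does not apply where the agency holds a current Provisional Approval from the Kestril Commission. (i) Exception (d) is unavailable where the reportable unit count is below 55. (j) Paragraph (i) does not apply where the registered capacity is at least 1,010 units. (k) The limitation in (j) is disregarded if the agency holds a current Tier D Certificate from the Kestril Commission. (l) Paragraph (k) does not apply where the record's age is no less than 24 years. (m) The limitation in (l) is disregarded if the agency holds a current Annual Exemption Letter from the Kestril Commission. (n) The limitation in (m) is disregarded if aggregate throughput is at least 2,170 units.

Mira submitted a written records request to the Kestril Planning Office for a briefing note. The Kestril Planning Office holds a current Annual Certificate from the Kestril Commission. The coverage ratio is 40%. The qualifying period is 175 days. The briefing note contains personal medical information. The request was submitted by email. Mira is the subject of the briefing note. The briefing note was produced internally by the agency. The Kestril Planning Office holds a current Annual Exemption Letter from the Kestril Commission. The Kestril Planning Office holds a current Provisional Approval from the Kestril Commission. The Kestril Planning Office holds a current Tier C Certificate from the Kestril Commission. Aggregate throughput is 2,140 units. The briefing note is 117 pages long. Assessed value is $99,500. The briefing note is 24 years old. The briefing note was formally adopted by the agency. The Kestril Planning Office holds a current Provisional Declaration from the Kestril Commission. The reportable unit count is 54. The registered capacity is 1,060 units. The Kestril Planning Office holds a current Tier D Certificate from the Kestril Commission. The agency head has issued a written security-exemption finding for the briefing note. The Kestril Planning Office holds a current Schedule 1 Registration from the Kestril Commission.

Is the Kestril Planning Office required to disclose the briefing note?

Yes — the Kestril Planning Office must disclose the briefing note.

Exception (a) does not apply: the briefing note was produced internally.
Exception (b) does not apply: the briefing note has been formally adopted.
Exception (c): a current Schedule 1 Registration is held; a current Tier C Certificate is held — every condition holds. But: (h) operates against (c): a current Provisional Approval is held. Exception (c) does not apply.
All of (d)'s requirements are met (a current Provisional Declaration is held; the number of pages in the record is 117, below the 168 limit). But: (i) operates against (d): the reportable unit count is 54, below the 55 limit. (j) would limit (i) — the registered capacity is 1,060 units, meeting the 1,010 units threshold — but (k) sets (j) aside: (k) operates against (j): a current Tier D Certificate is held. (l) is triggered (the record's age is 24 years, meeting the 24 years threshold), but is displaced by (m): (m) operates — a current Annual Exemption Letter is held. (n) is not engaged (aggregate throughput is 2,140 units, short of 2,170 units), so (m) stands. So (d) is unavailable.
Exception (e) does not apply: assessed value is $99,500, short of $104,000.
Every exception is unavailable, so the rule governs.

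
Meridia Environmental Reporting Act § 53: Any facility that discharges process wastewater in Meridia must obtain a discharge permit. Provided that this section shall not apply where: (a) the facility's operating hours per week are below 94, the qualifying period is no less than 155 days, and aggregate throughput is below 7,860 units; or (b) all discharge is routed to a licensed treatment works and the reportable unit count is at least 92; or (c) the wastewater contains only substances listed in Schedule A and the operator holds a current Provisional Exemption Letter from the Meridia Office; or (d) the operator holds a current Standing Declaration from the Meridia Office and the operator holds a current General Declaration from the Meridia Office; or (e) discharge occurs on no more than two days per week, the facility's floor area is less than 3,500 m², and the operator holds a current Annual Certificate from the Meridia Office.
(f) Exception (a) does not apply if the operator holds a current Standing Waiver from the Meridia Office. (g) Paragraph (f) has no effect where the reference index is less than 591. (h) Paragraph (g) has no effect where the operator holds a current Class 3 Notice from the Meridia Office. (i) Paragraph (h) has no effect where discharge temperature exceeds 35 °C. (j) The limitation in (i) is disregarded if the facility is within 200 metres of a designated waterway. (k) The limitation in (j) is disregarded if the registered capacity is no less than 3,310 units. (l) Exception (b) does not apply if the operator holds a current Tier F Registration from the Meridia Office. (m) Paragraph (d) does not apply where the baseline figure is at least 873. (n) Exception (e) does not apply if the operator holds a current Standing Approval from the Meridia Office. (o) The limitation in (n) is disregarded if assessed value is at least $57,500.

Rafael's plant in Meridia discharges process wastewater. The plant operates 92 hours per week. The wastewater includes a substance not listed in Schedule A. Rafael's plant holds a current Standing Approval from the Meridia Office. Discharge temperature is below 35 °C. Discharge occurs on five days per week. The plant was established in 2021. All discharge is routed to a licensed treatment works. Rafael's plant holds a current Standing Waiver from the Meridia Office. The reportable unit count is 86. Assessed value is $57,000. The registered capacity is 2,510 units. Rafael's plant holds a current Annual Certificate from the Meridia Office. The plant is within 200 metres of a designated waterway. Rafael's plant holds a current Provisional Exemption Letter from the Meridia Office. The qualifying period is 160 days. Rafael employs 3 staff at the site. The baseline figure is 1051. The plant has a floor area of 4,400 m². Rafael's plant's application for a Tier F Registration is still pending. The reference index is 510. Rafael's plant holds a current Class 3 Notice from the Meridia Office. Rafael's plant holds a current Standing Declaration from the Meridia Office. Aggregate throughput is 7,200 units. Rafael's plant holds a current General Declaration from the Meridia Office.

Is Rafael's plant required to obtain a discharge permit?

All of (a)'s requirements are met (the facility's operating hours per week are 92, below the 94 limit; the qualifying period is 160 days, meeting the 155 days threshold; aggregate throughput is 7,200 units, below the 7,860 units limit). Turning to paragraphs (f)–(k): (f) operates against (a): a current Standing Waiver is held. (g) is engaged (the reference index is 510, less than the 591 limit), but yields to (h): (h) operates against (g): a current Class 3 Notice is held. (i), which would lift (h), is not triggered — discharge temperature is below 35 °C. Exception (a) does not apply.
Exception (b) requires that the reportable unit count is at least 92; but the reportable unit count is 86, short of 92, so (b) is unavailable.
Exception (c) requires that the wastewater contains only substances listed in Schedule A; but the wastewater includes a non-Schedule-A substance, so (c) is unavailable.
Exception (d) is satisfied on its face — a current Standing Declaration is held; a current General Declaration is held. Turning to paragraph (m): (m) operates against (d): the baseline figure is 1,051, meeting the 873 threshold. So (d) is unavailable.
Exception (e) does not apply: discharge occurs on five days per week.
Every exception is unavailable, so the rule governs.

Yes — Rafael's plant must obtain a discharge permit.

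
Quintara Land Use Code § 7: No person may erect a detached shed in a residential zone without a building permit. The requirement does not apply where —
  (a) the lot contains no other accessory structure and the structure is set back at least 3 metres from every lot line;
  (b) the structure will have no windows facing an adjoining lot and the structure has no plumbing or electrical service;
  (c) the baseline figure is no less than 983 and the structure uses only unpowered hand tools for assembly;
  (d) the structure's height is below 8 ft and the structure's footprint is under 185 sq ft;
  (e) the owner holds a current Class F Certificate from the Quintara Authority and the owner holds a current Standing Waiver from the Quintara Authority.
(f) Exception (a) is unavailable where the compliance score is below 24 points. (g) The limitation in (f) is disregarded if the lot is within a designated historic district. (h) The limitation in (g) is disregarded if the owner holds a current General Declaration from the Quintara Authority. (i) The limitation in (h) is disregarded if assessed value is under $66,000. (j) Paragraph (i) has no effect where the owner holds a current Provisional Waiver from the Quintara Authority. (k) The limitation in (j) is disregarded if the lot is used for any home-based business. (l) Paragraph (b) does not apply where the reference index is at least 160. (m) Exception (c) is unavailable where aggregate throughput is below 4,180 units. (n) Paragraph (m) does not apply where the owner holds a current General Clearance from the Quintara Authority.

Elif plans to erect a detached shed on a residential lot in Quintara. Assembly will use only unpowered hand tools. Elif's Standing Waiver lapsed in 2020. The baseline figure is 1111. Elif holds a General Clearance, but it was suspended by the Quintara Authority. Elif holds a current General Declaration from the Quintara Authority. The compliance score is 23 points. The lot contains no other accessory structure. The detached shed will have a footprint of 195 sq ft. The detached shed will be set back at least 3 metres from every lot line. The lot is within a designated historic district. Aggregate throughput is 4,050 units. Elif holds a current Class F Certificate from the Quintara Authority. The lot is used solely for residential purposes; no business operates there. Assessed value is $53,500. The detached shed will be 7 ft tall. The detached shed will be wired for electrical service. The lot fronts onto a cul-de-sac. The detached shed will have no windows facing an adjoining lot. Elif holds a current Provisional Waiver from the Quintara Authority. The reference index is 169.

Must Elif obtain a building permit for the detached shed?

All of (a)'s requirements are met (the lot has no other accessory structure; the setback is at least 3 m on every side). But applying paragraphs (f)–(k): (f) operates against (a): the compliance score is 23 points, below the 24 points limit. (g) would limit (f) — the lot is in a historic district — but (h) sets (g) aside: (h) operates — a current General Declaration is held. (i) is triggered (assessed value is $53,500, under the $66,000 limit), but is itself disapplied by (j): (j) is engaged — a current Provisional Waiver is held. (k), which would lift (j), is not engaged — the lot is solely residential. (a) is therefore removed.
Exception (b) requires that the structure has no plumbing or electrical service; but electrical service is planned, so (b) is unavailable.
Exception (c)'s conditions are all satisfied: the baseline figure is 1,111, meeting the 983 threshold; assembly uses only hand tools. But: (m) operates against (c): aggregate throughput is 4,050 units, below the 4,180 units limit. (n), which would lift (m), is not engaged — no current General Clearance is held. So (c) is unavailable.
Exception (d) does not apply: the structure's footprint is 195 sq ft, not under 185 sq ft.
Exception (e) fails — there is no Standing Waiver in force.
None of the exceptions is available; § 7 applies in full.

Yes — Elif must obtain a building permit.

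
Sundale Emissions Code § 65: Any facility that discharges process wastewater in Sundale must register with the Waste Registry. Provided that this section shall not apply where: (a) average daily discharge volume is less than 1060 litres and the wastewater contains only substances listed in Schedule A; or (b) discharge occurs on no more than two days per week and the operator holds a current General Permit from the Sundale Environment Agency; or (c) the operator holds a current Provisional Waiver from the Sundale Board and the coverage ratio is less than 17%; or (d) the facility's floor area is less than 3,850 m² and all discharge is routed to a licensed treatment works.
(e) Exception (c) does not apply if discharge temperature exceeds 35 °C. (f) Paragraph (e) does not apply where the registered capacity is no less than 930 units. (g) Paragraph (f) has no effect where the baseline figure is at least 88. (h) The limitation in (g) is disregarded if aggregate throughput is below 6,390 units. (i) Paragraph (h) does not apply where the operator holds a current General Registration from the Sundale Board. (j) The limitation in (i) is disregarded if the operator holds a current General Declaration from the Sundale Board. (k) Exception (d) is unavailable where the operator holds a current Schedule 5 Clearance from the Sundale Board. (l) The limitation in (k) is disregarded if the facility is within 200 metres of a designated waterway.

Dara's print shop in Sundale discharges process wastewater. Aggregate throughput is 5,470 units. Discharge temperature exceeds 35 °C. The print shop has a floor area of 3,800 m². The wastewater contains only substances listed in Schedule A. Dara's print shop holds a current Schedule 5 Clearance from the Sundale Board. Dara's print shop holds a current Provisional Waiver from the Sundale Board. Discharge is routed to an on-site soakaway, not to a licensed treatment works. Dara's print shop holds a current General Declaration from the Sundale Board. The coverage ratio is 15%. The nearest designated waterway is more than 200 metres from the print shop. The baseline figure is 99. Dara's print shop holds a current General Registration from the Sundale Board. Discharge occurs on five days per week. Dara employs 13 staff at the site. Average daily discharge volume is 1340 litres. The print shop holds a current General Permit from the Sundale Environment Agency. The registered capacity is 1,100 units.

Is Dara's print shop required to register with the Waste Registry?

No — exception (c) applies; Dara's print shop is not required to register with the Waste Registry.

Exception (a) requires that average daily discharge volume is less than 1060 litres; but average daily discharge volume is 1340 litres, not less than 1060 litres, so (a) is unavailable.
Exception (b) does not apply: discharge occurs on five days per week.
Exception (c)'s conditions are all satisfied: a current Provisional Waiver is held; the coverage ratio is 15%, less than the 17% limit. Applying paragraphs (e)–(j): (e) would limit (c) — discharge temperature exceeds 35 °C — but (f) sets (e) aside: (f) operates — the registered capacity is 1,100 units, meeting the 930 units threshold. (g) would limit (f) — the baseline figure is 99, meeting the 88 threshold — but (h) sets (g) aside: (h) is engaged — aggregate throughput is 5,470 units, below the 6,390 units limit. (i) operates (a current General Registration is held), but is set aside by (j): (j) operates against (i): a current General Declaration is held. (c) remains available.
Exception (d) fails — discharge is not routed to a licensed treatment works.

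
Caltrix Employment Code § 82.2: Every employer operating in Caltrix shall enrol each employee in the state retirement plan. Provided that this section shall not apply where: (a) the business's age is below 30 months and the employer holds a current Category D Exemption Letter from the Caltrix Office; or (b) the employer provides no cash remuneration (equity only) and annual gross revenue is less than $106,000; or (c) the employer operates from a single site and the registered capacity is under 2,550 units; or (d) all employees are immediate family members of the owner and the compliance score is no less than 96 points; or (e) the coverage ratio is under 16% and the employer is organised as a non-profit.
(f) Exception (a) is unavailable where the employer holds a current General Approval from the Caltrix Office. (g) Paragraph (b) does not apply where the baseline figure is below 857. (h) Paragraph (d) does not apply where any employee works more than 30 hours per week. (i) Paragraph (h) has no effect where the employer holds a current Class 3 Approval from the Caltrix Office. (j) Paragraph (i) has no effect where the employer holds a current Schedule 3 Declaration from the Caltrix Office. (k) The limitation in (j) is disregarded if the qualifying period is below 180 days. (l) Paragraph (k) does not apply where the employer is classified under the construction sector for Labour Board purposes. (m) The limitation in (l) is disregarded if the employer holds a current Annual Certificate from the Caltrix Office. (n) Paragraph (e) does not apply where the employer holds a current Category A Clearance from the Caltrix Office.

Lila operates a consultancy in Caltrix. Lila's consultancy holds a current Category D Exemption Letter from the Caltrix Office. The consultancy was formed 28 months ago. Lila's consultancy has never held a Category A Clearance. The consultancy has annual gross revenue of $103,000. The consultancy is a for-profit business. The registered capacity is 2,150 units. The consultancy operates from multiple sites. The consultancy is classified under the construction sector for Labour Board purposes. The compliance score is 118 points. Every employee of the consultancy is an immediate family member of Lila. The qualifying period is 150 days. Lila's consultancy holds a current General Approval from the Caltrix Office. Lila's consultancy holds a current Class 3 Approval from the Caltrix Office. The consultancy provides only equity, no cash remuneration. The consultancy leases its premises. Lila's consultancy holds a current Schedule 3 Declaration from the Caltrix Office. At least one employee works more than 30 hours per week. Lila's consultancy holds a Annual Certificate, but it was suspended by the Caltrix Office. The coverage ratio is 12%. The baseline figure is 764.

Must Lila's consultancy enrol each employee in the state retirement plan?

All of (a)'s requirements are met (the business's age is 28 months, below the 30 months limit; a current Category D Exemption Letter is held). However, paragraph (f) must be considered: (f) operates against (a): a current General Approval is held. (a) is therefore removed.
Exception (b): remuneration is equity-only; annual gross revenue is $103,000, less than the $106,000 limit — every condition holds. However, paragraph (g) must be considered: (g) operates against (b): the baseline figure is 764, below the 857 limit. Exception (b) does not apply.
Exception (c) fails — the employer operates from multiple sites.
Exception (d) is satisfied on its face — every employee is an immediate family member; the compliance score is 118 points, meeting the 96 points threshold. Turning to paragraphs (h)–(m): (h) operates against (d): at least one employee exceeds 30 hours/week. (i) is engaged (a current Class 3 Approval is held), but is set aside by (j): (j) operates against (i): a current Schedule 3 Declaration is held. (k) applies (the qualifying period is 150 days, below the 180 days limit), but yields to (l): (l) applies — the consultancy is classified under the construction sector. (m), which would lift (l), does not operate here — no current Annual Certificate is held. So (d) is unavailable.
Exception (e) fails — the employer is for-profit.
No exception applies. The general rule governs.

Yes — Lila's consultancy must enrol each employee in the state retirement plan.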